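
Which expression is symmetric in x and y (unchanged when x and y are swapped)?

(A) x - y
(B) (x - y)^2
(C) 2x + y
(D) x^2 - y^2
B

A symmetric expression is unchanged when the variables are permuted; here the transformation to test is the swap (x, y) -> (y, x).
Substitute the transformed coordinates into each option and compare with the original:
(A) x - y  ->  (y) - (x) = -x + y   [differs from x - y: not invariant]
(B) (x - y)^2  ->  ((y) - (x))^2 = x^2 - 2xy + y^2   [equals (x - y)^2: invariant]
(C) 2x + y  ->  2(y) + (x) = x + 2y   [differs from 2x + y: not invariant]
(D) x^2 - y^2  ->  (y)^2 - (x)^2 = -x^2 + y^2   [differs from x^2 - y^2: not invariant]

Only option (B), (x - y)^2, is unchanged by the transformation.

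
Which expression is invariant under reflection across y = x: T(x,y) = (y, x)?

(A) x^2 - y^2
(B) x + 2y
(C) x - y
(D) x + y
D

The map is reflection across y = x: T(x,y) = (y, x).
Substitute the transformed coordinates into each option and compare with the original:
(A) x^2 - y^2  ->  (y)^2 - (x)^2 = -x^2 + y^2   [differs from x^2 - y^2: not invariant]
(B) x + 2y  ->  (y) + 2(x) = 2x + y   [differs from x + 2y: not invariant]
(C) x - y  ->  (y) - (x) = -x + y   [differs from x - y: not invariant]
(D) x + y  ->  (y) + (x) = x + y   [equals x + y: invariant]

Only option (D), x + y, is unchanged by the transformation.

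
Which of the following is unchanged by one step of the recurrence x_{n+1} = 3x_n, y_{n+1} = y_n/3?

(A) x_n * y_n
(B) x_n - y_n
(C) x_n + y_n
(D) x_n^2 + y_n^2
A

For the recurrence x_{n+1} = 3x_n, y_{n+1} = y_n/3:

x_{n+1} * y_{n+1} = (3x_n) * (y_n/3) = x_n * y_n
The product is conserved.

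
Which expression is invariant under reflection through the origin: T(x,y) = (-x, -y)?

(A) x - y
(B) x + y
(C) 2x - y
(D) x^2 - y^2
D

The map is reflection through the origin: T(x,y) = (-x, -y).
Substitute the transformed coordinates into each option and compare with the original:
(A) x - y  ->  (-x) - (-y) = -x + y   [differs from x - y: not invariant]
(B) x + y  ->  (-x) + (-y) = -x - y   [differs from x + y: not invariant]
(C) 2x - y  ->  2(-x) - (-y) = -2x + y   [differs from 2x - y: not invariant]
(D) x^2 - y^2  ->  (-x)^2 - (-y)^2 = x^2 - y^2   [equals x^2 - y^2: invariant]

Only option (D), x^2 - y^2, is unchanged by the transformation.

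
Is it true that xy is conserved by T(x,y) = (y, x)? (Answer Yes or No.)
Yes

Substitute T(x,y) = (y, x) into the expression and compare with the original.

Original: xy
After applying T: (y)(x) = xy

This is identical to the original xy, so the expression is invariant.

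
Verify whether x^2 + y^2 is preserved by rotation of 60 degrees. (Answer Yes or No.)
Yes

Applying rotation by 60 degrees: x' = x*cos(60 degrees) - y*sin(60 degrees) = x/2 - sqrt(3)y/2, y' = x*sin(60 degrees) + y*cos(60 degrees) = sqrt(3)x/2 + y/2

Substituting into x^2 + y^2:
(x/2 - sqrt(3)y/2)^2 + (sqrt(3)x/2 + y/2)^2
= x^2 + y^2

This equals the original expression x^2 + y^2, so it IS invariant.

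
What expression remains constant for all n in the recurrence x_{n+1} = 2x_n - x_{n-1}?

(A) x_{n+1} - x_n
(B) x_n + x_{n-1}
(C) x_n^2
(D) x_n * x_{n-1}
A

For the recurrence x_{n+1} = 2x_n - x_{n-1}:

If x_{n+1} = 2x_n - x_{n-1}, then:
x_{n+1} - x_n = x_n - x_{n-1}
The first difference is constant throughout the sequence.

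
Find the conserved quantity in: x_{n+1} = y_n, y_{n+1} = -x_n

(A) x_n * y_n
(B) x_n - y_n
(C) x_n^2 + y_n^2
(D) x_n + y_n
C

For the recurrence x_{n+1} = y_n, y_{n+1} = -x_n:

x_{n+1}^2 + y_{n+1}^2 = y_n^2 + (-x_n)^2 = x_n^2 + y_n^2
The sum of squares is conserved (like energy in a harmonic oscillator).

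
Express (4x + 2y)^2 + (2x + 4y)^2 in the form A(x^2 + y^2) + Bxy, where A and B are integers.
20(x^2 + y^2) + 32xy

Expanding: (4x + 2y)^2 = 16x^2 + 16xy + 4y^2
(2x + 4y)^2 = 4x^2 + 16xy + 16y^2
Sum = (16+4)(x^2+y^2) + 32xy = 20(x^2 + y^2) + 32xy
This is symmetric in x and y.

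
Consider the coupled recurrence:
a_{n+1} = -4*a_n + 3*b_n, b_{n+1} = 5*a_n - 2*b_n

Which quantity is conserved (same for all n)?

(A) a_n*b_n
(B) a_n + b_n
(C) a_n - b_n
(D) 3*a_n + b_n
B

Replace a_n by a_{n+1} = -4*a_n + 3*b_n and b_n by b_{n+1} = 5*a_n - 2*b_n in each option and simplify:
(A) a_n*b_n  ->  (-4*a_n + 3*b_n)*(5*a_n - 2*b_n) = -20*a_n^2 + 23*a_n*b_n - 6*b_n^2   [not conserved]
(B) a_n + b_n  ->  (-4*a_n + 3*b_n) + (5*a_n - 2*b_n) = a_n + b_n   [conserved]
(C) a_n - b_n  ->  (-4*a_n + 3*b_n) - (5*a_n - 2*b_n) = -9*a_n + 5*b_n   [not conserved]
(D) 3*a_n + b_n  ->  3*(-4*a_n + 3*b_n) + (5*a_n - 2*b_n) = -7*a_n + 7*b_n   [not conserved]

Only (B) a_n + b_n returns to itself after one step, so it is the conserved quantity.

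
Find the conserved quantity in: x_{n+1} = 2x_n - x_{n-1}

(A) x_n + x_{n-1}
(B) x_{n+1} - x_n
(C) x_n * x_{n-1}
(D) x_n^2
B

For the recurrence x_{n+1} = 2x_n - x_{n-1}:

If x_{n+1} = 2x_n - x_{n-1}, then:
x_{n+1} - x_n = x_n - x_{n-1}
The first difference is constant throughout the sequence.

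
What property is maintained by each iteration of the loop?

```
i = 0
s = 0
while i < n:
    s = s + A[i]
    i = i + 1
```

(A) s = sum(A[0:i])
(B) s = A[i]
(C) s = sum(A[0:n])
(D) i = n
A

A loop invariant must hold before the first iteration and be re-established by every execution of the body.

(A) s = sum(A[0:i]): Initially i = 0 and s = 0 = sum of the empty slice A[0:0]. If s = sum(A[0:i]) holds at the top of an iteration, the body sets s to sum(A[0:i]) + A[i] = sum(A[0:i+1]) and then i to i+1, so s = sum(A[0:i]) holds again. At exit i = n, giving s = sum(A[0:n]).

The other options fail:
(B) s = A[i]: after the first iteration s = A[0] but i = 1, so s = A[i] compares s with the wrong element (and fails in general).
(C) s = sum(A[0:n]): false before the loop (s = 0, not the full sum) -- it only becomes true at exit.
(D) i = n: false initially (i = 0); it is the exit condition, not an invariant.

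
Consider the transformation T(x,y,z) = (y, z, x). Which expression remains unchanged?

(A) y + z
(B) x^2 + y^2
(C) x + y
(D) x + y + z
D

Apply T(x,y,z) = (y, z, x) to each option, i.e. replace (x, y, z) by the transformed coordinates.
Substitute the transformed coordinates into each option and compare with the original:
(A) y + z  ->  (z) + (x) = x + z   [differs from y + z: not invariant]
(B) x^2 + y^2  ->  (y)^2 + (z)^2 = y^2 + z^2   [differs from x^2 + y^2: not invariant]
(C) x + y  ->  (y) + (z) = y + z   [differs from x + y: not invariant]
(D) x + y + z  ->  (y) + (z) + (x) = x + y + z   [equals x + y + z: invariant]

Only option (D), x + y + z, is unchanged by the transformation.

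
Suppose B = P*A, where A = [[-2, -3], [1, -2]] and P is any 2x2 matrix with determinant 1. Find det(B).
7

By the multiplicative property of determinants, det(B) = det(P*A) = det(P) * det(A) = det(A),
so the determinant is invariant under multiplication by any determinant-1 matrix; we just need det(A).

det(A) = (-2)(-2) - (-3)(1) = 4 - (-3) = 7

Therefore det(B) = 1 * 7 = 7.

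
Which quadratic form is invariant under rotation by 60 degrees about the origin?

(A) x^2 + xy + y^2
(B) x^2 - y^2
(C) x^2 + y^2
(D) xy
C

Rotation by 60 degrees sends (x, y) to (x/2 - sqrt(3)y/2, sqrt(3)x/2 + y/2).
Substitute the transformed coordinates into each option and compare with the original:
(A) x^2 + xy + y^2  ->  (x/2 - sqrt(3)y/2)^2 + (x/2 - sqrt(3)y/2)(sqrt(3)x/2 + y/2) + (sqrt(3)x/2 + y/2)^2 = sqrt(3)x^2/4 + x^2 - xy/2 - sqrt(3)y^2/4 + y^2   [differs from x^2 + xy + y^2: not invariant]
(B) x^2 - y^2  ->  (x/2 - sqrt(3)y/2)^2 - (sqrt(3)x/2 + y/2)^2 = -x^2/2 - sqrt(3)xy + y^2/2   [differs from x^2 - y^2: not invariant]
(C) x^2 + y^2  ->  (x/2 - sqrt(3)y/2)^2 + (sqrt(3)x/2 + y/2)^2 = x^2 + y^2   [equals x^2 + y^2: invariant]
(D) xy  ->  (x/2 - sqrt(3)y/2)(sqrt(3)x/2 + y/2) = sqrt(3)x^2/4 - xy/2 - sqrt(3)y^2/4   [differs from xy: not invariant]

Only option (C), x^2 + y^2, is unchanged by the transformation.
x^2 + y^2 is the squared distance from the origin, which rotations preserve.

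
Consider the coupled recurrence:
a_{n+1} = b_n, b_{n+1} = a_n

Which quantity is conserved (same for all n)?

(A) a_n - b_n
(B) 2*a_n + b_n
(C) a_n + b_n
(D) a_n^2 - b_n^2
C

Replace a_n by a_{n+1} = b_n and b_n by b_{n+1} = a_n in each option and simplify:
(A) a_n - b_n  ->  (b_n) - (a_n) = -a_n + b_n   [not conserved]
(B) 2*a_n + b_n  ->  2*(b_n) + (a_n) = a_n + 2*b_n   [not conserved]
(C) a_n + b_n  ->  (b_n) + (a_n) = a_n + b_n   [conserved]
(D) a_n^2 - b_n^2  ->  (b_n)^2 - (a_n)^2 = -a_n^2 + b_n^2   [not conserved]

Only (C) a_n + b_n returns to itself after one step, so it is the conserved quantity.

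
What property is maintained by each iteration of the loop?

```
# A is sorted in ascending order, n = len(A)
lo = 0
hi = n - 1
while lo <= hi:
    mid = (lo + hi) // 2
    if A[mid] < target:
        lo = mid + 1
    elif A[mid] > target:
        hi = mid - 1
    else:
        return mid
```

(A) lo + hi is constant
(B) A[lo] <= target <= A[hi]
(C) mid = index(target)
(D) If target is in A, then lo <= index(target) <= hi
D

A loop invariant must hold before the first iteration and be re-established by every execution of the body.

(D) If target is in A, then lo <= index(target) <= hi: Before the loop [lo, hi] = [0, n-1] covers every index. When A[mid] < target, sortedness puts target strictly to the right of mid, so setting lo = mid + 1 keeps index(target) in [lo, hi]; symmetrically for hi = mid - 1. Hence 'if target is in A then lo <= index(target) <= hi' holds after every iteration, and when lo > hi it proves target is absent.

The other options fail:
(A) lo + hi is constant: each iteration moves exactly one of lo, hi, so lo + hi changes (e.g. 0 + (n-1) becomes (mid+1) + (n-1)).
(B) A[lo] <= target <= A[hi]: fails when target is not in A (e.g. target < A[0] already violates it before the loop), so it is not maintained in general.
(C) mid = index(target): mid is just the current probe; it equals index(target) only on the iteration that returns.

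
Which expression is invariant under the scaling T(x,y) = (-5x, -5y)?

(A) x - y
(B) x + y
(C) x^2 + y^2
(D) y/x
D

Under the uniform scaling T(x,y) = (-5x, -5y):
Substitute the transformed coordinates into each option and compare with the original:
(A) x - y  ->  (-5x) - (-5y) = -5x + 5y   [differs from x - y: not invariant]
(B) x + y  ->  (-5x) + (-5y) = -5x - 5y   [differs from x + y: not invariant]
(C) x^2 + y^2  ->  (-5x)^2 + (-5y)^2 = 25x^2 + 25y^2   [differs from x^2 + y^2: not invariant]
(D) y/x  ->  (-5y)/(-5x) = y/x   [equals y/x: invariant]

Only option (D), y/x, is unchanged by the transformation.
The common factor -5 cancels in a ratio of coordinates, while sums, products and sums of squares pick up factors of -5 or 25.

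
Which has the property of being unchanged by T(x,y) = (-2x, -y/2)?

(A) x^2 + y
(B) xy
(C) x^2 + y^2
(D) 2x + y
B

An expression E(x,y) is invariant under T if E(T(x,y)) = E(x,y). Here T(x,y) = (-2x, -y/2).
Substitute the transformed coordinates into each option and compare with the original:
(A) x^2 + y  ->  (-2x)^2 + (-y/2) = 4x^2 - y/2   [differs from x^2 + y: not invariant]
(B) xy  ->  (-2x)(-y/2) = xy   [equals xy: invariant]
(C) x^2 + y^2  ->  (-2x)^2 + (-y/2)^2 = 4x^2 + y^2/4   [differs from x^2 + y^2: not invariant]
(D) 2x + y  ->  2(-2x) + (-y/2) = -4x - y/2   [differs from 2x + y: not invariant]

Only option (B), xy, is unchanged by the transformation.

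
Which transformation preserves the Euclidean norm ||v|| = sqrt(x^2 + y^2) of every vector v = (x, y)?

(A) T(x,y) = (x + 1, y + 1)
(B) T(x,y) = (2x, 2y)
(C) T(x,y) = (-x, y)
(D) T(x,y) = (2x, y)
C

A transformation preserves a norm if ||T(v)|| = ||v|| for every v; a single vector where the norm changes rules an option out.

(A) T(x,y) = (x + 1, y + 1): v = (1, 0) has norm sqrt((1)^2 + (0)^2) = 1, but T(v) = (2, 1) has norm sqrt(5) -- not preserved.
(B) T(x,y) = (2x, 2y): v = (1, 0) has norm sqrt((1)^2 + (0)^2) = 1, but T(v) = (2, 0) has norm 2 -- not preserved.
(C) T(x,y) = (-x, y): preserves the norm -- it is an orthogonal map (a rotation/reflection), and (-x)^2 + (y)^2 simplifies to x^2 + y^2.
(D) T(x,y) = (2x, y): v = (1, 0) has norm sqrt((1)^2 + (0)^2) = 1, but T(v) = (2, 0) has norm 2 -- not preserved.

Therefore the answer is (C).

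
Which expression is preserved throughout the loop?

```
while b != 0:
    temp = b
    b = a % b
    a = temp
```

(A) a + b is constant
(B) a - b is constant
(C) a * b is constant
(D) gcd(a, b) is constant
D

A loop invariant must hold before the first iteration and be re-established by every execution of the body.

(D) gcd(a, b) is constant: One iteration replaces (a, b) by (b, a mod b). Since a mod b = a - q*b for an integer q, any common divisor of a and b divides b and a mod b, and conversely; hence gcd(b, a mod b) = gcd(a, b). For instance (34, 9) -> (9, 7) keeps gcd = 1. At exit b = 0 and a = gcd of the original inputs.

The other options fail:
(A) a + b is constant: e.g. (a, b) = (34, 9) -> (9, 7): the sum goes from 43 to 16.
(B) a - b is constant: e.g. (a, b) = (34, 9) -> (9, 7): the difference goes from 25 to 2.
(C) a * b is constant: e.g. (a, b) = (34, 9) -> (9, 7): the product goes from 306 to 63.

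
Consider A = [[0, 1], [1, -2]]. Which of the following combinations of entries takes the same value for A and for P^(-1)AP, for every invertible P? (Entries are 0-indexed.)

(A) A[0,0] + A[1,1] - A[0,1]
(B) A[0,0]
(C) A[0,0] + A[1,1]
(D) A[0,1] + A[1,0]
C

A[0,0] + A[1,1] is the trace of A. By the cyclic property of the trace, tr(P^(-1)AP) = tr(APP^(-1)) = tr(A), so it is the same for every matrix similar to A.

The other combinations are not similarity invariants. For example, take P = [[1, -1], [0, 1]] (det P = 1), so P^(-1) = [[1, 1], [0, 1]] and
B = P^(-1)AP = [[1, -2], [1, -3]].
Evaluating each option on A and on B:
(A) A[0,0] + A[1,1] - A[0,1]: -3 for A, 0 for B -> changes
(B) A[0,0]: 0 for A, 1 for B -> changes
(C) A[0,0] + A[1,1]: -2 for A, -2 for B -> unchanged
(D) A[0,1] + A[1,0]: 2 for A, -1 for B -> changes

Only (C) A[0,0] + A[1,1] = -2 survives (and it does so for every P, not just this one), so it is the invariant.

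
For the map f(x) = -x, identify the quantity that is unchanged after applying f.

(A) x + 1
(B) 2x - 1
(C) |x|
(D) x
C

For f(x) = -x:
Applying f replaces x by -x. Since |-x| = |x|, the absolute value is unchanged by f, whereas x -> -x, 2x - 1 -> -2x - 1 and x + 1 -> -x + 1 all change.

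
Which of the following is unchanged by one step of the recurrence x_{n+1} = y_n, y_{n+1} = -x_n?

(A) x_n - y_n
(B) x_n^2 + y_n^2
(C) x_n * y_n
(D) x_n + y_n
B

For the recurrence x_{n+1} = y_n, y_{n+1} = -x_n:

x_{n+1}^2 + y_{n+1}^2 = y_n^2 + (-x_n)^2 = x_n^2 + y_n^2
The sum of squares is conserved (like energy in a harmonic oscillator).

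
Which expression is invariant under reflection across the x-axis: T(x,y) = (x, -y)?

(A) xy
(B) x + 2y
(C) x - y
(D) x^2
D

The map is reflection across the x-axis: T(x,y) = (x, -y).
Substitute the transformed coordinates into each option and compare with the original:
(A) xy  ->  (x)(-y) = -xy   [differs from xy: not invariant]
(B) x + 2y  ->  (x) + 2(-y) = x - 2y   [differs from x + 2y: not invariant]
(C) x - y  ->  (x) - (-y) = x + y   [differs from x - y: not invariant]
(D) x^2  ->  (x)^2 = x^2   [equals x^2: invariant]

Only option (D), x^2, is unchanged by the transformation.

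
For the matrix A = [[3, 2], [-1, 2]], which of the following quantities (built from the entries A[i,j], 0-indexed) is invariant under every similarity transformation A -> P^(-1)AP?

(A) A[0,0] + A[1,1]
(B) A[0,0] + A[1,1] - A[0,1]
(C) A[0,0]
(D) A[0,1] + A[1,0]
A

A[0,0] + A[1,1] is the trace of A. By the cyclic property of the trace, tr(P^(-1)AP) = tr(APP^(-1)) = tr(A), so it is the same for every matrix similar to A.

The other combinations are not similarity invariants. For example, take P = [[1, 1], [0, 1]] (det P = 1), so P^(-1) = [[1, -1], [0, 1]] and
B = P^(-1)AP = [[4, 4], [-1, 1]].
Evaluating each option on A and on B:
(A) A[0,0] + A[1,1]: 5 for A, 5 for B -> unchanged
(B) A[0,0] + A[1,1] - A[0,1]: 3 for A, 1 for B -> changes
(C) A[0,0]: 3 for A, 4 for B -> changes
(D) A[0,1] + A[1,0]: 1 for A, 3 for B -> changes

Only (A) A[0,0] + A[1,1] = 5 survives (and it does so for every P, not just this one), so it is the invariant.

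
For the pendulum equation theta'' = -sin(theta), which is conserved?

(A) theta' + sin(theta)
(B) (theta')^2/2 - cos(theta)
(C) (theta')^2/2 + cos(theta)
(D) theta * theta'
B

A first integral I satisfies dI/dt = 0 along every solution. Differentiate each option and use the equation of motion:
(A) d/dt[theta' + sin(theta)] = theta'' + cos(theta) theta' = -sin(theta) + theta' cos(theta), not identically 0
(B) d/dt[(theta')^2/2 - cos(theta)] = theta' theta'' + sin(theta) theta' = theta'(-sin(theta)) + theta' sin(theta) = 0
(C) d/dt[(theta')^2/2 + cos(theta)] = theta' theta'' - sin(theta) theta' = -2 theta' sin(theta), not identically 0
(D) d/dt[theta * theta'] = (theta')^2 + theta theta'' = (theta')^2 - theta sin(theta), not identically 0

Only (B) has zero time-derivative. This is the total energy: kinetic (theta')^2/2 plus potential -cos(theta).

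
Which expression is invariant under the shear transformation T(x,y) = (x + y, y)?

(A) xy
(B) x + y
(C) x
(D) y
D

Under the shear T(x,y) = (x + y, y):
Substitute the transformed coordinates into each option and compare with the original:
(A) xy  ->  (x + y)(y) = xy + y^2   [differs from xy: not invariant]
(B) x + y  ->  (x + y) + (y) = x + 2y   [differs from x + y: not invariant]
(C) x  ->  (x + y) = x + y   [differs from x: not invariant]
(D) y  ->  (y) = y   [equals y: invariant]

Only option (D), y, is unchanged by the transformation.
A horizontal shear moves points parallel to the x-axis, so the y-coordinate (and any function of y alone) is unchanged.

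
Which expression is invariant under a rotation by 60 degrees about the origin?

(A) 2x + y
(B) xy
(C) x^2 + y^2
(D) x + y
C

A rotation by 60 degrees sends (x, y) to (x/2 - sqrt(3)y/2, sqrt(3)x/2 + y/2).
Substitute the transformed coordinates into each option and compare with the original:
(A) 2x + y  ->  2(x/2 - sqrt(3)y/2) + (sqrt(3)x/2 + y/2) = sqrt(3)x/2 + x - sqrt(3)y + y/2   [differs from 2x + y: not invariant]
(B) xy  ->  (x/2 - sqrt(3)y/2)(sqrt(3)x/2 + y/2) = sqrt(3)x^2/4 - xy/2 - sqrt(3)y^2/4   [differs from xy: not invariant]
(C) x^2 + y^2  ->  (x/2 - sqrt(3)y/2)^2 + (sqrt(3)x/2 + y/2)^2 = x^2 + y^2   [equals x^2 + y^2: invariant]
(D) x + y  ->  (x/2 - sqrt(3)y/2) + (sqrt(3)x/2 + y/2) = x/2 + sqrt(3)x/2 - sqrt(3)y/2 + y/2   [differs from x + y: not invariant]

Only option (C), x^2 + y^2, is unchanged by the transformation.
Geometrically, x^2 + y^2 is the squared distance from the origin, which every rotation about the origin preserves.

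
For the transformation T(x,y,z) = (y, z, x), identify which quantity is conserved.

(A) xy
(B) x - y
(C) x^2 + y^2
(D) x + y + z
D

Apply T(x,y,z) = (y, z, x) to each option, i.e. replace (x, y, z) by the transformed coordinates.
Substitute the transformed coordinates into each option and compare with the original:
(A) xy  ->  (y)(z) = yz   [differs from xy: not invariant]
(B) x - y  ->  (y) - (z) = y - z   [differs from x - y: not invariant]
(C) x^2 + y^2  ->  (y)^2 + (z)^2 = y^2 + z^2   [differs from x^2 + y^2: not invariant]
(D) x + y + z  ->  (y) + (z) + (x) = x + y + z   [equals x + y + z: invariant]

Only option (D), x + y + z, is unchanged by the transformation.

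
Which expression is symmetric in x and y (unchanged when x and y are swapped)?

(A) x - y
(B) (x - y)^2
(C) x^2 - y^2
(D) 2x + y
B

A symmetric expression is unchanged when the variables are permuted; here the transformation to test is the swap (x, y) -> (y, x).
Substitute the transformed coordinates into each option and compare with the original:
(A) x - y  ->  (y) - (x) = -x + y   [differs from x - y: not invariant]
(B) (x - y)^2  ->  ((y) - (x))^2 = x^2 - 2xy + y^2   [equals (x - y)^2: invariant]
(C) x^2 - y^2  ->  (y)^2 - (x)^2 = -x^2 + y^2   [differs from x^2 - y^2: not invariant]
(D) 2x + y  ->  2(y) + (x) = x + 2y   [differs from 2x + y: not invariant]

Only option (B), (x - y)^2, is unchanged by the transformation.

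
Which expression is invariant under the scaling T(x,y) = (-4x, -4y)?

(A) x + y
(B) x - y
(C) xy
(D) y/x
D

Under the uniform scaling T(x,y) = (-4x, -4y):
Substitute the transformed coordinates into each option and compare with the original:
(A) x + y  ->  (-4x) + (-4y) = -4x - 4y   [differs from x + y: not invariant]
(B) x - y  ->  (-4x) - (-4y) = -4x + 4y   [differs from x - y: not invariant]
(C) xy  ->  (-4x)(-4y) = 16xy   [differs from xy: not invariant]
(D) y/x  ->  (-4y)/(-4x) = y/x   [equals y/x: invariant]

Only option (D), y/x, is unchanged by the transformation.
The common factor -4 cancels in a ratio of coordinates, while sums, products and sums of squares pick up factors of -4 or 16.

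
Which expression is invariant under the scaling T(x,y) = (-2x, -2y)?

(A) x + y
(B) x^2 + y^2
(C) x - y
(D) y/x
D

Under the uniform scaling T(x,y) = (-2x, -2y):
Substitute the transformed coordinates into each option and compare with the original:
(A) x + y  ->  (-2x) + (-2y) = -2x - 2y   [differs from x + y: not invariant]
(B) x^2 + y^2  ->  (-2x)^2 + (-2y)^2 = 4x^2 + 4y^2   [differs from x^2 + y^2: not invariant]
(C) x - y  ->  (-2x) - (-2y) = -2x + 2y   [differs from x - y: not invariant]
(D) y/x  ->  (-2y)/(-2x) = y/x   [equals y/x: invariant]

Only option (D), y/x, is unchanged by the transformation.
The common factor -2 cancels in a ratio of coordinates, while sums, products and sums of squares pick up factors of -2 or 4.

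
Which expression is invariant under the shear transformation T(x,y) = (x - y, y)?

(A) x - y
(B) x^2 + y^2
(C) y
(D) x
C

Under the shear T(x,y) = (x - y, y):
Substitute the transformed coordinates into each option and compare with the original:
(A) x - y  ->  (x - y) - (y) = x - 2y   [differs from x - y: not invariant]
(B) x^2 + y^2  ->  (x - y)^2 + (y)^2 = x^2 - 2xy + 2y^2   [differs from x^2 + y^2: not invariant]
(C) y  ->  (y) = y   [equals y: invariant]
(D) x  ->  (x - y) = x - y   [differs from x: not invariant]

Only option (C), y, is unchanged by the transformation.
A horizontal shear moves points parallel to the x-axis, so the y-coordinate (and any function of y alone) is unchanged.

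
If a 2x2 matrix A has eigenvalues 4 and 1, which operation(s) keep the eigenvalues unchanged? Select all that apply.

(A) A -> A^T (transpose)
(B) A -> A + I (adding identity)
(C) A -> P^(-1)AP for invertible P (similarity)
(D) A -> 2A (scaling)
A and C

Eigenvalues are preserved by:
1. Similarity transformations: A -> P^(-1)AP (same characteristic polynomial)
2. Transpose: A^T has the same eigenvalues as A

Eigenvalues are NOT preserved by:
- Adding identity: eigenvalues become 4+1, 1+1
- Scaling: eigenvalues become 8, 2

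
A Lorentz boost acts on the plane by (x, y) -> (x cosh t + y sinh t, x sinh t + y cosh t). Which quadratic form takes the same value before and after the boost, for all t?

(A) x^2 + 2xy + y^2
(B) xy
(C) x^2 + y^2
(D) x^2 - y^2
D

Write x' = x cosh t + y sinh t, y' = x sinh t + y cosh t and substitute into each option:
(A) x^2 + 2xy + y^2: (x' + y')^2 with x' + y' = (x + y)(cosh t + sinh t) = (x + y)e^t, so it becomes (x + y)^2 e^(2t)   [not invariant for t != 0]
(B) xy: (x cosh t + y sinh t)(x sinh t + y cosh t) = xy(cosh^2 t + sinh^2 t) + (x^2 + y^2) sinh t cosh t = xy cosh 2t + (x^2 + y^2)(sinh 2t)/2   [not invariant for t != 0]
(C) x^2 + y^2: (x cosh t + y sinh t)^2 + (x sinh t + y cosh t)^2 = (x^2 + y^2)(cosh^2 t + sinh^2 t) + 4xy sinh t cosh t = (x^2 + y^2) cosh 2t + 2xy sinh 2t   [not invariant for t != 0]
(D) x^2 - y^2: (x cosh t + y sinh t)^2 - (x sinh t + y cosh t)^2 = x^2(cosh^2 t - sinh^2 t) + 2xy(cosh t sinh t - sinh t cosh t) + y^2(sinh^2 t - cosh^2 t) = x^2 - y^2   [invariant, using cosh^2 t - sinh^2 t = 1]

Only (D) x^2 - y^2 is unchanged; it is the Minkowski form preserved by Lorentz boosts, just as x^2 + y^2 is preserved by ordinary rotations.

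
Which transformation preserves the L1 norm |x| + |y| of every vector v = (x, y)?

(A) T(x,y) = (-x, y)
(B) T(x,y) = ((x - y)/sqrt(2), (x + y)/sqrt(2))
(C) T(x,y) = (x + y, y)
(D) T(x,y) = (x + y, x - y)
A

A transformation preserves a norm if ||T(v)|| = ||v|| for every v; a single vector where the norm changes rules an option out.

(A) T(x,y) = (-x, y): preserves the norm -- it only permutes the coordinates and/or flips signs, which leaves |x| + |y| unchanged.
(B) T(x,y) = ((x - y)/sqrt(2), (x + y)/sqrt(2)): v = (1, 0) has norm |1| + |0| = 1, but T(v) = (sqrt(2)/2, sqrt(2)/2) has norm sqrt(2) -- not preserved.
(C) T(x,y) = (x + y, y): v = (0, 1) has norm |0| + |1| = 1, but T(v) = (1, 1) has norm 2 -- not preserved.
(D) T(x,y) = (x + y, x - y): v = (1, 0) has norm |1| + |0| = 1, but T(v) = (1, 1) has norm 2 -- not preserved.

Therefore the answer is (A).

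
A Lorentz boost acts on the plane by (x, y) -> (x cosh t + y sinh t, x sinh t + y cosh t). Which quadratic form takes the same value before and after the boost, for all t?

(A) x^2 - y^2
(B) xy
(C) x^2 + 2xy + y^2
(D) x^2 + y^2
A

Write x' = x cosh t + y sinh t, y' = x sinh t + y cosh t and substitute into each option:
(A) x^2 - y^2: (x cosh t + y sinh t)^2 - (x sinh t + y cosh t)^2 = x^2(cosh^2 t - sinh^2 t) + 2xy(cosh t sinh t - sinh t cosh t) + y^2(sinh^2 t - cosh^2 t) = x^2 - y^2   [invariant, using cosh^2 t - sinh^2 t = 1]
(B) xy: (x cosh t + y sinh t)(x sinh t + y cosh t) = xy(cosh^2 t + sinh^2 t) + (x^2 + y^2) sinh t cosh t = xy cosh 2t + (x^2 + y^2)(sinh 2t)/2   [not invariant for t != 0]
(C) x^2 + 2xy + y^2: (x' + y')^2 with x' + y' = (x + y)(cosh t + sinh t) = (x + y)e^t, so it becomes (x + y)^2 e^(2t)   [not invariant for t != 0]
(D) x^2 + y^2: (x cosh t + y sinh t)^2 + (x sinh t + y cosh t)^2 = (x^2 + y^2)(cosh^2 t + sinh^2 t) + 4xy sinh t cosh t = (x^2 + y^2) cosh 2t + 2xy sinh 2t   [not invariant for t != 0]

Only (A) x^2 - y^2 is unchanged; it is the Minkowski form preserved by Lorentz boosts, just as x^2 + y^2 is preserved by ordinary rotations.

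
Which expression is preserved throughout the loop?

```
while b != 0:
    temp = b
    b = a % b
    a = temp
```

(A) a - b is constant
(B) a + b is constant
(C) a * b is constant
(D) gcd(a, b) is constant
D

A loop invariant must hold before the first iteration and be re-established by every execution of the body.

(D) gcd(a, b) is constant: One iteration replaces (a, b) by (b, a mod b). Since a mod b = a - q*b for an integer q, any common divisor of a and b divides b and a mod b, and conversely; hence gcd(b, a mod b) = gcd(a, b). For instance (40, 7) -> (7, 5) keeps gcd = 1. At exit b = 0 and a = gcd of the original inputs.

The other options fail:
(A) a - b is constant: e.g. (a, b) = (40, 7) -> (7, 5): the difference goes from 33 to 2.
(B) a + b is constant: e.g. (a, b) = (40, 7) -> (7, 5): the sum goes from 47 to 12.
(C) a * b is constant: e.g. (a, b) = (40, 7) -> (7, 5): the product goes from 280 to 35.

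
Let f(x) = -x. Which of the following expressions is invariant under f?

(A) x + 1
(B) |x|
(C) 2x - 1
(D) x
B

For f(x) = -x:
Applying f replaces x by -x. Since |-x| = |x|, the absolute value is unchanged by f, whereas x -> -x, 2x - 1 -> -2x - 1 and x + 1 -> -x + 1 all change.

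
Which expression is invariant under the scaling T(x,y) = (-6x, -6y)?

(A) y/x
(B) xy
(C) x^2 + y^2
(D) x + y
A

Under the uniform scaling T(x,y) = (-6x, -6y):
Substitute the transformed coordinates into each option and compare with the original:
(A) y/x  ->  (-6y)/(-6x) = y/x   [equals y/x: invariant]
(B) xy  ->  (-6x)(-6y) = 36xy   [differs from xy: not invariant]
(C) x^2 + y^2  ->  (-6x)^2 + (-6y)^2 = 36x^2 + 36y^2   [differs from x^2 + y^2: not invariant]
(D) x + y  ->  (-6x) + (-6y) = -6x - 6y   [differs from x + y: not invariant]

Only option (A), y/x, is unchanged by the transformation.
The common factor -6 cancels in a ratio of coordinates, while sums, products and sums of squares pick up factors of -6 or 36.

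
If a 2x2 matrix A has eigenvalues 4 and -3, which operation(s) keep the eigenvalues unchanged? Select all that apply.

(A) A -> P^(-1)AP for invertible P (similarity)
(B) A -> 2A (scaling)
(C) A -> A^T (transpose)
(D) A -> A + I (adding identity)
A and C

Eigenvalues are preserved by:
1. Similarity transformations: A -> P^(-1)AP (same characteristic polynomial)
2. Transpose: A^T has the same eigenvalues as A

Eigenvalues are NOT preserved by:
- Adding identity: eigenvalues become 4+1, -3+1
- Scaling: eigenvalues become 8, -6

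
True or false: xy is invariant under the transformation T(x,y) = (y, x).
True

Substitute T(x,y) = (y, x) into the expression and compare with the original.

Original: xy
After applying T: (y)(x) = xy

This is identical to the original xy, so the expression is invariant.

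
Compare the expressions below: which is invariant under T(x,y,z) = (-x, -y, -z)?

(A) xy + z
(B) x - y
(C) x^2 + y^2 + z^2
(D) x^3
C

Apply T(x,y,z) = (-x, -y, -z) to each option, i.e. replace (x, y, z) by the transformed coordinates.
Substitute the transformed coordinates into each option and compare with the original:
(A) xy + z  ->  (-x)(-y) + (-z) = xy - z   [differs from xy + z: not invariant]
(B) x - y  ->  (-x) - (-y) = -x + y   [differs from x - y: not invariant]
(C) x^2 + y^2 + z^2  ->  (-x)^2 + (-y)^2 + (-z)^2 = x^2 + y^2 + z^2   [equals x^2 + y^2 + z^2: invariant]
(D) x^3  ->  (-x)^3 = -x^3   [differs from x^3: not invariant]

Only option (C), x^2 + y^2 + z^2, is unchanged by the transformation.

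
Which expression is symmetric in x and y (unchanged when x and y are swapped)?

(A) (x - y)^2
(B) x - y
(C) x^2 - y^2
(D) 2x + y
A

A symmetric expression is unchanged when the variables are permuted; here the transformation to test is the swap (x, y) -> (y, x).
Substitute the transformed coordinates into each option and compare with the original:
(A) (x - y)^2  ->  ((y) - (x))^2 = x^2 - 2xy + y^2   [equals (x - y)^2: invariant]
(B) x - y  ->  (y) - (x) = -x + y   [differs from x - y: not invariant]
(C) x^2 - y^2  ->  (y)^2 - (x)^2 = -x^2 + y^2   [differs from x^2 - y^2: not invariant]
(D) 2x + y  ->  2(y) + (x) = x + 2y   [differs from 2x + y: not invariant]

Only option (A), (x - y)^2, is unchanged by the transformation.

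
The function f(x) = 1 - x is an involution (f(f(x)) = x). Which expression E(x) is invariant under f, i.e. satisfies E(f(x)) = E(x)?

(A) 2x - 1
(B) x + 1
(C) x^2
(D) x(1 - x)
D

Replace x by f(x) = 1 - x in each option and simplify. As a quick numerical cross-check, also compare E(5) with E(f(5)) = E(-4).

(A) 2x - 1  ->  2(1 - x) - 1 = 1 - 2x; check: E(5) = 9 but E(-4) = -9.   [not invariant]
(B) x + 1  ->  (1 - x) + 1 = 2 - x; check: E(5) = 6 but E(-4) = -3.   [not invariant]
(C) x^2  ->  (1 - x)^2 = (x - 1)^2; check: E(5) = 25 but E(-4) = 16.   [not invariant]
(D) x(1 - x)  ->  (1 - x)(1 - (1 - x)), which simplifies back to x(1 - x); check: E(5) = -20, E(-4) = -20.   [invariant]

Only (D) is unchanged. E is symmetric under swapping x with f(x) = 1 - x, which is exactly what an involution does.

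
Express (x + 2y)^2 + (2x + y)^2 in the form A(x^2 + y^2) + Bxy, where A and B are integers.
5(x^2 + y^2) + 8xy

Expanding: (x + 2y)^2 = x^2 + 4xy + 4y^2
(2x + y)^2 = 4x^2 + 4xy + y^2
Sum = (1+4)(x^2+y^2) + 8xy = 5(x^2 + y^2) + 8xy
This is symmetric in x and y.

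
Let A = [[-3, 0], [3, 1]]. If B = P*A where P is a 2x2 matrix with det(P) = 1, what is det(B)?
-3

By the multiplicative property of determinants, det(B) = det(P*A) = det(P) * det(A) = det(A),
so the determinant is invariant under multiplication by any determinant-1 matrix; we just need det(A).

det(A) = (-3)(1) - (0)(3) = -3 - 0 = -3

Therefore det(B) = 1 * (-3) = -3.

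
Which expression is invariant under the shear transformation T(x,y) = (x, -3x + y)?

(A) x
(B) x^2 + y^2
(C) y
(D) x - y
A

Under the shear T(x,y) = (x, -3x + y):
Substitute the transformed coordinates into each option and compare with the original:
(A) x  ->  (x) = x   [equals x: invariant]
(B) x^2 + y^2  ->  (x)^2 + (-3x + y)^2 = 10x^2 - 6xy + y^2   [differs from x^2 + y^2: not invariant]
(C) y  ->  (-3x + y) = -3x + y   [differs from y: not invariant]
(D) x - y  ->  (x) - (-3x + y) = 4x - y   [differs from x - y: not invariant]

Only option (A), x, is unchanged by the transformation.
A vertical shear moves points parallel to the y-axis, so the x-coordinate (and any function of x alone) is unchanged.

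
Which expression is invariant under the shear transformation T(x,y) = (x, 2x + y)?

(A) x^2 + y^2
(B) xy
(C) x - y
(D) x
D

Under the shear T(x,y) = (x, 2x + y):
Substitute the transformed coordinates into each option and compare with the original:
(A) x^2 + y^2  ->  (x)^2 + (2x + y)^2 = 5x^2 + 4xy + y^2   [differs from x^2 + y^2: not invariant]
(B) xy  ->  (x)(2x + y) = 2x^2 + xy   [differs from xy: not invariant]
(C) x - y  ->  (x) - (2x + y) = -x - y   [differs from x - y: not invariant]
(D) x  ->  (x) = x   [equals x: invariant]

Only option (D), x, is unchanged by the transformation.
A vertical shear moves points parallel to the y-axis, so the x-coordinate (and any function of x alone) is unchanged.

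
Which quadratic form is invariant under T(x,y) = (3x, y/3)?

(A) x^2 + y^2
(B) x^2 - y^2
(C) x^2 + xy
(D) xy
D

T multiplies x by 3 and divides y by 3.
Substitute the transformed coordinates into each option and compare with the original:
(A) x^2 + y^2  ->  (3x)^2 + (y/3)^2 = 9x^2 + y^2/9   [differs from x^2 + y^2: not invariant]
(B) x^2 - y^2  ->  (3x)^2 - (y/3)^2 = 9x^2 - y^2/9   [differs from x^2 - y^2: not invariant]
(C) x^2 + xy  ->  (3x)^2 + (3x)(y/3) = 9x^2 + xy   [differs from x^2 + xy: not invariant]
(D) xy  ->  (3x)(y/3) = xy   [equals xy: invariant]

Only option (D), xy, is unchanged by the transformation.
The factors 3 and 1/3 cancel only in the pure product xy.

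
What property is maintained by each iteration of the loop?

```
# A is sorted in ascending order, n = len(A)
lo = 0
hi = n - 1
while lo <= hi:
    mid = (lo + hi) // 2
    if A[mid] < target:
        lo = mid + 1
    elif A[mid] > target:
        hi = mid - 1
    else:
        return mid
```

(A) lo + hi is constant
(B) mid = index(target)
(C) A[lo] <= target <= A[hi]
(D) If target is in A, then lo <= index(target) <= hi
D

A loop invariant must hold before the first iteration and be re-established by every execution of the body.

(D) If target is in A, then lo <= index(target) <= hi: Before the loop [lo, hi] = [0, n-1] covers every index. When A[mid] < target, sortedness puts target strictly to the right of mid, so setting lo = mid + 1 keeps index(target) in [lo, hi]; symmetrically for hi = mid - 1. Hence 'if target is in A then lo <= index(target) <= hi' holds after every iteration, and when lo > hi it proves target is absent.

The other options fail:
(A) lo + hi is constant: each iteration moves exactly one of lo, hi, so lo + hi changes (e.g. 0 + (n-1) becomes (mid+1) + (n-1)).
(B) mid = index(target): mid is just the current probe; it equals index(target) only on the iteration that returns.
(C) A[lo] <= target <= A[hi]: fails when target is not in A (e.g. target < A[0] already violates it before the loop), so it is not maintained in general.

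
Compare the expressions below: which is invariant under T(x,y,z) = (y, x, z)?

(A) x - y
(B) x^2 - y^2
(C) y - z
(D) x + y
D

Apply T(x,y,z) = (y, x, z) to each option, i.e. replace (x, y, z) by the transformed coordinates.
Substitute the transformed coordinates into each option and compare with the original:
(A) x - y  ->  (y) - (x) = -x + y   [differs from x - y: not invariant]
(B) x^2 - y^2  ->  (y)^2 - (x)^2 = -x^2 + y^2   [differs from x^2 - y^2: not invariant]
(C) y - z  ->  (x) - (z) = x - z   [differs from y - z: not invariant]
(D) x + y  ->  (y) + (x) = x + y   [equals x + y: invariant]

Only option (D), x + y, is unchanged by the transformation.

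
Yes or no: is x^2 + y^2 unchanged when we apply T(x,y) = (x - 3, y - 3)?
No

Substitute T(x,y) = (x - 3, y - 3) into the expression and compare with the original.

Original: x^2 + y^2
After applying T: (x - 3)^2 + (y - 3)^2 = x^2 - 6x + y^2 - 6y + 18

This differs from the original x^2 + y^2 (difference: -6x - 6y + 18), so the expression is NOT invariant.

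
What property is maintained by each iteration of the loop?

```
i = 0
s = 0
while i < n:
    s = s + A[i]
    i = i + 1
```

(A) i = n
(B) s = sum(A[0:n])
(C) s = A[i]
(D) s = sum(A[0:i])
D

A loop invariant must hold before the first iteration and be re-established by every execution of the body.

(D) s = sum(A[0:i]): Initially i = 0 and s = 0 = sum of the empty slice A[0:0]. If s = sum(A[0:i]) holds at the top of an iteration, the body sets s to sum(A[0:i]) + A[i] = sum(A[0:i+1]) and then i to i+1, so s = sum(A[0:i]) holds again. At exit i = n, giving s = sum(A[0:n]).

The other options fail:
(A) i = n: false initially (i = 0); it is the exit condition, not an invariant.
(B) s = sum(A[0:n]): false before the loop (s = 0, not the full sum) -- it only becomes true at exit.
(C) s = A[i]: after the first iteration s = A[0] but i = 1, so s = A[i] compares s with the wrong element (and fails in general).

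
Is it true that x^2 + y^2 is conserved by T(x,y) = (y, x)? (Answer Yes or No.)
Yes

Substitute T(x,y) = (y, x) into the expression and compare with the original.

Original: x^2 + y^2
After applying T: (y)^2 + (x)^2 = x^2 + y^2

This is identical to the original x^2 + y^2, so the expression is invariant.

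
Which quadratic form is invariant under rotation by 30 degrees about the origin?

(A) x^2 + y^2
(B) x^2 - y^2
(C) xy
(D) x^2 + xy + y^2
A

Rotation by 30 degrees sends (x, y) to (sqrt(3)x/2 - y/2, x/2 + sqrt(3)y/2).
Substitute the transformed coordinates into each option and compare with the original:
(A) x^2 + y^2  ->  (sqrt(3)x/2 - y/2)^2 + (x/2 + sqrt(3)y/2)^2 = x^2 + y^2   [equals x^2 + y^2: invariant]
(B) x^2 - y^2  ->  (sqrt(3)x/2 - y/2)^2 - (x/2 + sqrt(3)y/2)^2 = x^2/2 - sqrt(3)xy - y^2/2   [differs from x^2 - y^2: not invariant]
(C) xy  ->  (sqrt(3)x/2 - y/2)(x/2 + sqrt(3)y/2) = sqrt(3)x^2/4 + xy/2 - sqrt(3)y^2/4   [differs from xy: not invariant]
(D) x^2 + xy + y^2  ->  (sqrt(3)x/2 - y/2)^2 + (sqrt(3)x/2 - y/2)(x/2 + sqrt(3)y/2) + (x/2 + sqrt(3)y/2)^2 = sqrt(3)x^2/4 + x^2 + xy/2 - sqrt(3)y^2/4 + y^2   [differs from x^2 + xy + y^2: not invariant]

Only option (A), x^2 + y^2, is unchanged by the transformation.
x^2 + y^2 is the squared distance from the origin, which rotations preserve.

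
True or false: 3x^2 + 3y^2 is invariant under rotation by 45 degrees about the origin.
True

Applying rotation by 45 degrees: x' = x*cos(45 degrees) - y*sin(45 degrees) = sqrt(2)x/2 - sqrt(2)y/2, y' = x*sin(45 degrees) + y*cos(45 degrees) = sqrt(2)x/2 + sqrt(2)y/2

Substituting into 3x^2 + 3y^2:
3(sqrt(2)x/2 - sqrt(2)y/2)^2 + 3(sqrt(2)x/2 + sqrt(2)y/2)^2
= 3x^2 + 3y^2

This equals the original expression 3x^2 + 3y^2, so it IS invariant.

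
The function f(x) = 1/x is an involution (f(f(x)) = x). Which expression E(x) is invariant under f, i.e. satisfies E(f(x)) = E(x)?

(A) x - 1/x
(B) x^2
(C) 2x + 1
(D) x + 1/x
D

Replace x by f(x) = 1/x in each option and simplify. As a quick numerical cross-check, also compare E(3) with E(f(3)) = E(1/3).

(A) x - 1/x  ->  (1/x) - 1/(1/x) = -x + 1/x; check: E(3) = 8/3 but E(1/3) = -8/3.   [not invariant]
(B) x^2  ->  (1/x)^2 = x^(-2); check: E(3) = 9 but E(1/3) = 1/9.   [not invariant]
(C) 2x + 1  ->  2(1/x) + 1 = (x + 2)/x; check: E(3) = 7 but E(1/3) = 5/3.   [not invariant]
(D) x + 1/x  ->  (1/x) + 1/(1/x), which simplifies back to x + 1/x; check: E(3) = 10/3, E(1/3) = 10/3.   [invariant]

Only (D) is unchanged. E is symmetric under swapping x with f(x) = 1/x, which is exactly what an involution does.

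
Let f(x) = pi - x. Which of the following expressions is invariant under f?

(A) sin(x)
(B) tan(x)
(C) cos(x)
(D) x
A

For f(x) = pi - x:
sin(pi - x) = sin(x), so sine is invariant under this transformation.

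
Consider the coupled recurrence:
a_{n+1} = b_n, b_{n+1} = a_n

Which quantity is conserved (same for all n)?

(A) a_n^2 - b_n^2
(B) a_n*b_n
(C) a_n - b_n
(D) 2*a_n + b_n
B

Replace a_n by a_{n+1} = b_n and b_n by b_{n+1} = a_n in each option and simplify:
(A) a_n^2 - b_n^2  ->  (b_n)^2 - (a_n)^2 = -a_n^2 + b_n^2   [not conserved]
(B) a_n*b_n  ->  (b_n)*(a_n) = a_n*b_n   [conserved]
(C) a_n - b_n  ->  (b_n) - (a_n) = -a_n + b_n   [not conserved]
(D) 2*a_n + b_n  ->  2*(b_n) + (a_n) = a_n + 2*b_n   [not conserved]

Only (B) a_n*b_n returns to itself after one step, so it is the conserved quantity.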